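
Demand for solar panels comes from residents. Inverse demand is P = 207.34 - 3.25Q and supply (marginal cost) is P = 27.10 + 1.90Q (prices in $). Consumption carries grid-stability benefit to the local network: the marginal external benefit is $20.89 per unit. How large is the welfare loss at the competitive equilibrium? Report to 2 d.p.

Market equilibrium (private): 27.10 + 1.90Q = 207.34 - 3.25Q → Q_m = 34.9981.
Social marginal benefit = demand + MEB = 228.23 - 3.25Q.
Set SMB = MC: 228.23 - 3.25Q = 27.10 + 1.90Q → Q* = 39.0544.
Height of the DWL triangle at Q_m is SMB(Q_m) − MC(Q_m) = MEB(Q_m) = 20.8900.
DWL = ½ × 4.0563 × 20.8900 = 42.3681.

DWL = $42.37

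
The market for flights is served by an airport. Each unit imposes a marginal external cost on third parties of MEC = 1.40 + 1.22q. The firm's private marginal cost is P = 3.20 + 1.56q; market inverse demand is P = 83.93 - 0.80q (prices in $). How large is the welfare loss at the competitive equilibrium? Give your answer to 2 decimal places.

DWL = $259.84

Market equilibrium (private): 3.20 + 1.56q = 83.93 - 0.80q → q_m = 34.2076.
Social marginal cost = private MC + MEC = 4.60 + 2.78q.
Set SMC = demand: 4.60 + 2.78q = 83.93 - 0.80q → q* = 22.1592.
Between q* and q_m the wedge SMC − demand runs linearly from 0 to MEC(q_m), so the loss is a triangle.
DWL = ½ × 12.0484 × 43.1333 = 259.8436.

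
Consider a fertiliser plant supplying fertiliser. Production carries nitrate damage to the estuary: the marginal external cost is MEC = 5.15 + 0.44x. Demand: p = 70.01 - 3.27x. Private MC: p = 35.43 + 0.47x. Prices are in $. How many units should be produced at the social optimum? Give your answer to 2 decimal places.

Social marginal cost = private MC + MEC = 40.58 + 0.91x.
Set SMC = demand: 40.58 + 0.91x = 70.01 - 3.27x → x* = 7.0407.

x* = 7.04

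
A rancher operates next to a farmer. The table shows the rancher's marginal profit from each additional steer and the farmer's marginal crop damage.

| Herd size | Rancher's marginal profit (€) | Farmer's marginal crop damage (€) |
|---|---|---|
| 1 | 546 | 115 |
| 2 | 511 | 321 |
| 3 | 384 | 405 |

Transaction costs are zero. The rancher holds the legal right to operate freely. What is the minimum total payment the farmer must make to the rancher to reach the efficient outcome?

Left alone the rancher would choose level 3 (marginal profit stays positive).
Efficient level: k* = 2 (marginal profit ≥ marginal crop damage through 2).
The farmer must at least cover the rancher's forgone profit from cutting 3→2: 384 = 384.

€384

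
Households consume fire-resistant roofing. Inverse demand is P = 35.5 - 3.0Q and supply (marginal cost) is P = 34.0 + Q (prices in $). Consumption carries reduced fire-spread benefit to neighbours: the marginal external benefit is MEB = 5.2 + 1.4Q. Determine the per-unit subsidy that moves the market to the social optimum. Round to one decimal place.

Social marginal benefit = demand + MEB = 40.7 - 1.6Q.
Set SMB = MC: 40.7 - 1.6Q = 34.0 + Q → Q* = 2.5769.
The Pigouvian subsidy equals MEB at Q*: 5.2 + 1.4×2.5769 = 8.8077.

subsidy = $8.8 per unit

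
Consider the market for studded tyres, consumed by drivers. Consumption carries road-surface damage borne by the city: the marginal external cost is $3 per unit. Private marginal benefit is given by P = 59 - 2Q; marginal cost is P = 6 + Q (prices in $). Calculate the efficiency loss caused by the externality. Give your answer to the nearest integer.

DWL = $2

Market equilibrium (private): 6 + Q = 59 - 2Q → Q_m = 17.6667.
Social marginal benefit = demand − MEC = 56 - 2Q.
Set SMB = MC: 56 - 2Q = 6 + Q → Q* = 16.6667.
The welfare-loss triangle has base |Q_m − Q*| and height MEC(Q_m) (the vertical gap between SMB and MC is zero at Q* and MEC at Q_m).
DWL = ½ × 1.0000 × 3.0000 = 1.5000.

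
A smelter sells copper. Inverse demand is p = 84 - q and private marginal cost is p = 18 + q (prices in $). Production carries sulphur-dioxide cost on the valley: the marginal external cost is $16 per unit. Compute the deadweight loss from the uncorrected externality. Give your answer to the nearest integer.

DWL = $64

Market equilibrium (private): 18 + q = 84 - q → q_m = 33.0000.
Social marginal cost = private MC + MEC = 34 + q.
Set SMC = demand: 34 + q = 84 - q → q* = 25.0000.
The loss is the area between SMC and demand from q* to q_m; with linear curves that's a triangle of height MEC(q_m).
DWL = ½ × 8.0000 × 16.0000 = 64.0000.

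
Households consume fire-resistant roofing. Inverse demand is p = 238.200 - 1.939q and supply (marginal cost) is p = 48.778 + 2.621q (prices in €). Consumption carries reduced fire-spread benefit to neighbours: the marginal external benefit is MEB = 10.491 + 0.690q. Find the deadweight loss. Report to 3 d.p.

Market equilibrium (private): 48.778 + 2.621q = 238.200 - 1.939q → q_m = 41.5399.
Social marginal benefit = demand + MEB = 248.691 - 1.249q.
Set SMB = MC: 248.691 - 1.249q = 48.778 + 2.621q → q* = 51.6571.
Between q* and q_m the wedge SMB − MC runs linearly from 0 to MEB(q_m), so the loss is a triangle.
DWL = ½ × 10.1172 × 39.1535 = 198.0619.

DWL = €198.062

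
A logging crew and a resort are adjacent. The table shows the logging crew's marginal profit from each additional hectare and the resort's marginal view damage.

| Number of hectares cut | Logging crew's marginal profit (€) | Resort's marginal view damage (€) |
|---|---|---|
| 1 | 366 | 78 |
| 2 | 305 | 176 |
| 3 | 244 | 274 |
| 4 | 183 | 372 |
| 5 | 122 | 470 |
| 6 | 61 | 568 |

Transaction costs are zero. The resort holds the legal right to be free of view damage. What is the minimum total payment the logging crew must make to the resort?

€254

Efficient level: marginal profit ≥ marginal view damage through level 2, so k* = 2.
With the resort holding the right, the logging crew must at least compensate total damage at k*: 78 + 176 = 254.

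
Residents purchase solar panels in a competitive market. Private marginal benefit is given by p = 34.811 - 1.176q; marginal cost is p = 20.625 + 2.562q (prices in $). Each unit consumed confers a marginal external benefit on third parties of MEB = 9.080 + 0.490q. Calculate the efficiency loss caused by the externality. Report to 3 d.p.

DWL = $18.423

Market equilibrium (private): 20.625 + 2.562q = 34.811 - 1.176q → q_m = 3.7951.
Social marginal benefit = demand + MEB = 43.891 - 0.686q.
Set SMB = MC: 43.891 - 0.686q = 20.625 + 2.562q → q* = 7.1632.
The loss is the area between SMB and MC from q* to q_m; with linear curves that's a triangle of height MEB(q_m).
DWL = ½ × 3.3681 × 10.9396 = 18.4228.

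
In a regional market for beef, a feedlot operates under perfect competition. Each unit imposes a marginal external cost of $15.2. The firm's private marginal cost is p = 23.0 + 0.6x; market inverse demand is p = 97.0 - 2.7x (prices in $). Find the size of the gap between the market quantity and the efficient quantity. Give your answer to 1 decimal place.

Market equilibrium (private): 23.0 + 0.6x = 97.0 - 2.7x → x_m = 22.4242.
Social marginal cost = private MC + MEC = 38.2 + 0.6x.
Set SMC = demand: 38.2 + 0.6x = 97.0 - 2.7x → x* = 17.8182.
Gap = |22.4242 − 17.8182| = 4.6060.

4.6 units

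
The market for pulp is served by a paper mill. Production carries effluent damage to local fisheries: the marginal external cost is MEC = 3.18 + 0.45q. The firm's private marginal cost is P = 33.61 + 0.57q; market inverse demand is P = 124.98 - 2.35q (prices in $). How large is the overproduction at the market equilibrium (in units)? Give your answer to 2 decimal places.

5.12 units

Market equilibrium (private): 33.61 + 0.57q = 124.98 - 2.35q → q_m = 31.2911.
Social marginal cost = private MC + MEC = 36.79 + 1.02q.
Set SMC = demand: 36.79 + 1.02q = 124.98 - 2.35q → q* = 26.1691.
Gap = |31.2911 − 26.1691| = 5.1220.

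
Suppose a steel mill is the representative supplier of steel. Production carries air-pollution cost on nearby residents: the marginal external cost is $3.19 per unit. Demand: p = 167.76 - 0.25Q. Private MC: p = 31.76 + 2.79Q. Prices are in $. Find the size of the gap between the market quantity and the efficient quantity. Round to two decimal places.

Market equilibrium (private): 31.76 + 2.79Q = 167.76 - 0.25Q → Q_m = 44.7368.
Social marginal cost = private MC + MEC = 34.95 + 2.79Q.
Set SMC = demand: 34.95 + 2.79Q = 167.76 - 0.25Q → Q* = 43.6875.
Gap = |44.7368 − 43.6875| = 1.0493.

1.05 units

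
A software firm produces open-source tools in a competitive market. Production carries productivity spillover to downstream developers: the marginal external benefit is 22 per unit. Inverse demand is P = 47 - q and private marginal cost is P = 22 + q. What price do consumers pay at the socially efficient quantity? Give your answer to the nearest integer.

Social marginal cost = private MC − MEB = 0 + q.
Set SMC = demand: 0 + q = 47 - q → q* = 23.5000.
Consumer price on the demand curve at q*: 47 − 1×23.5000 = 23.5000.

P = 24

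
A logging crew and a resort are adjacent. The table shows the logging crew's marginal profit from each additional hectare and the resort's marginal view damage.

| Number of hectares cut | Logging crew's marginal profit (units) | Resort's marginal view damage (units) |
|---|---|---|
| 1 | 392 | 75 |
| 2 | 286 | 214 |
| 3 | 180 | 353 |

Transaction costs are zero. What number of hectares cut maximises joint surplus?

Bargaining reaches the level where marginal profit last exceeds marginal view damage.
That holds through level 2 (286 ≥ 214) but not at 3 (180 < 353).

2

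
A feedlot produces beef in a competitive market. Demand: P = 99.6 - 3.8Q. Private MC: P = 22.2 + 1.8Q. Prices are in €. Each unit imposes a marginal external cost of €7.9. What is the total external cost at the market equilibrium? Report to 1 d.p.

€109.2

Market equilibrium (private): 22.2 + 1.8Q = 99.6 - 3.8Q → Q_m = 13.8214.
Total external cost = MEC × Q_m = 7.9 × 13.8214 = 109.1891.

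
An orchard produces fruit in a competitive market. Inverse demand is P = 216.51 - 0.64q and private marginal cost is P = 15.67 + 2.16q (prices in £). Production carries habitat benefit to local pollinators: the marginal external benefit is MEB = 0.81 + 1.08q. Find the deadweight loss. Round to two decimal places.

DWL = £1781.18

Market equilibrium (private): 15.67 + 2.16q = 216.51 - 0.64q → q_m = 71.7286.
Social marginal cost = private MC − MEB = 14.86 + 1.08q.
Set SMC = demand: 14.86 + 1.08q = 216.51 - 0.64q → q* = 117.2384.
Height of the DWL triangle at q_m is demand(q_m) − SMC(q_m) = MEB(q_m) = 78.2769.
DWL = ½ × 45.5098 × 78.2769 = 1781.1830.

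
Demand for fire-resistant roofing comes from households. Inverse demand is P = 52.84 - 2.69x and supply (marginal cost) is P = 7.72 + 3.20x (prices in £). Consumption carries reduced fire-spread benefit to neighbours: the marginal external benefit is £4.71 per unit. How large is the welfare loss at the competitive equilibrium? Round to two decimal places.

Market equilibrium (private): 7.72 + 3.20x = 52.84 - 2.69x → x_m = 7.6604.
Social marginal benefit = demand + MEB = 57.55 - 2.69x.
Set SMB = MC: 57.55 - 2.69x = 7.72 + 3.20x → x* = 8.4601.
Height of the DWL triangle at x_m is SMB(x_m) − MC(x_m) = MEB(x_m) = 4.7100.
DWL = ½ × 0.7997 × 4.7100 = 1.8833.

DWL = £1.88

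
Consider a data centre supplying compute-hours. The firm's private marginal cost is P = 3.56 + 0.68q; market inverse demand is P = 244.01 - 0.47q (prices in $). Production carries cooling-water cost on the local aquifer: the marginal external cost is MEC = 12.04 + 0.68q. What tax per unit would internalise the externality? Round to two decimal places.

tax = $96.91 per unit

Social marginal cost = private MC + MEC = 15.60 + 1.36q.
Set SMC = demand: 15.60 + 1.36q = 244.01 - 0.47q → q* = 124.8142.
The Pigouvian tax equals MEC at q*: 12.04 + 0.68×124.8142 = 96.9137.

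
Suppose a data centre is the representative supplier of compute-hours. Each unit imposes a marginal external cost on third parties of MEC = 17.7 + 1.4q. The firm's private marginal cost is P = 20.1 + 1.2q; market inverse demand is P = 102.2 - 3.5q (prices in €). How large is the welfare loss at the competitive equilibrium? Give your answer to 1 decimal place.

DWL = €145.7

Market equilibrium (private): 20.1 + 1.2q = 102.2 - 3.5q → q_m = 17.4681.
Social marginal cost = private MC + MEC = 37.8 + 2.6q.
Set SMC = demand: 37.8 + 2.6q = 102.2 - 3.5q → q* = 10.5574.
The welfare-loss triangle has base |q_m − q*| and height MEC(q_m) (the vertical gap between SMC and demand is zero at q* and MEC at q_m).
DWL = ½ × 6.9107 × 42.1553 = 145.6613.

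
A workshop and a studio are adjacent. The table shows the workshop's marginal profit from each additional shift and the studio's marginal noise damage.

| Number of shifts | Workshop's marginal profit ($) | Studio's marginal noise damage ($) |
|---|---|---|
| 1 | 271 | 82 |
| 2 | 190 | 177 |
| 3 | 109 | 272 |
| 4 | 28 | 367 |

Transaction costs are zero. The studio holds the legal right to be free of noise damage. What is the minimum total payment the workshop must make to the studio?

$259

Efficient level: marginal profit ≥ marginal noise damage through level 2, so k* = 2.
With the studio holding the right, the workshop must at least compensate total damage at k*: 82 + 177 = 259.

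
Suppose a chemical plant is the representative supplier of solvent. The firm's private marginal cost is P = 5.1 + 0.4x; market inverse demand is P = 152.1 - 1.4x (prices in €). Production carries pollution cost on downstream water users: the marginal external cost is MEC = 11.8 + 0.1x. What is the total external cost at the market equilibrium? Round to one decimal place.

Market equilibrium (private): 5.1 + 0.4x = 152.1 - 1.4x → x_m = 81.6667.
Total external cost = ∫₀^{x_m} (11.8 + 0.1x) dx = 11.8×81.6667 + ½×0.1×81.6667² = 1297.1396.

€1297.1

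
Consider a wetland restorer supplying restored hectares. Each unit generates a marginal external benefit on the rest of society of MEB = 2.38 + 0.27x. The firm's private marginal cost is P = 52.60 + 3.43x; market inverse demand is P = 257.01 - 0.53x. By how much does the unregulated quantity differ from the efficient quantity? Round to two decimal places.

Market equilibrium (private): 52.60 + 3.43x = 257.01 - 0.53x → x_m = 51.6187.
Social marginal cost = private MC − MEB = 50.22 + 3.16x.
Set SMC = demand: 50.22 + 3.16x = 257.01 - 0.53x → x* = 56.0407.
Gap = |51.6187 − 56.0407| = 4.4220.

4.42 units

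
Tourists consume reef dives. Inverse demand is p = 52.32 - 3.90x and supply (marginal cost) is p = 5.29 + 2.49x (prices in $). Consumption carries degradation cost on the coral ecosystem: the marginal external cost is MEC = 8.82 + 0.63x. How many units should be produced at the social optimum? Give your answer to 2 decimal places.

x* = 5.44

Social marginal benefit = demand − MEC = 43.50 - 4.53x.
Set SMB = MC: 43.50 - 4.53x = 5.29 + 2.49x → x* = 5.4430.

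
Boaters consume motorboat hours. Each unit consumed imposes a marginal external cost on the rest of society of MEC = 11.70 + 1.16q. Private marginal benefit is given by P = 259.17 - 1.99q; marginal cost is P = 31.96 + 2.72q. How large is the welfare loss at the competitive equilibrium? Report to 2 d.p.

DWL = 389.92

Market equilibrium (private): 31.96 + 2.72q = 259.17 - 1.99q → q_m = 48.2399.
Social marginal benefit = demand − MEC = 247.47 - 3.15q.
Set SMB = MC: 247.47 - 3.15q = 31.96 + 2.72q → q* = 36.7138.
Between q* and q_m the wedge MC − SMB runs linearly from 0 to MEC(q_m), so the loss is a triangle.
DWL = ½ × 11.5261 × 67.6583 = 389.9182.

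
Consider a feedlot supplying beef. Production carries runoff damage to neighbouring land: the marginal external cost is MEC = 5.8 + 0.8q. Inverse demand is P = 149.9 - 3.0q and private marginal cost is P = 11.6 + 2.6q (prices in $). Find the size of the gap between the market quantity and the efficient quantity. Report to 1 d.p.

4.0 units

Market equilibrium (private): 11.6 + 2.6q = 149.9 - 3.0q → q_m = 24.6964.
Social marginal cost = private MC + MEC = 17.4 + 3.4q.
Set SMC = demand: 17.4 + 3.4q = 149.9 - 3.0q → q* = 20.7031.
Gap = |24.6964 − 20.7031| = 3.9933.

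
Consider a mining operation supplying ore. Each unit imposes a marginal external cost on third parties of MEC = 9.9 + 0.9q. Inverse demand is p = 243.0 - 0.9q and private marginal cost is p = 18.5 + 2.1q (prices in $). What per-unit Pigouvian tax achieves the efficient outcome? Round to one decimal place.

tax = $59.4 per unit

Social marginal cost = private MC + MEC = 28.4 + 3.0q.
Set SMC = demand: 28.4 + 3.0q = 243.0 - 0.9q → q* = 55.0256.
The Pigouvian tax equals MEC at q*: 9.9 + 0.9×55.0256 = 59.4230.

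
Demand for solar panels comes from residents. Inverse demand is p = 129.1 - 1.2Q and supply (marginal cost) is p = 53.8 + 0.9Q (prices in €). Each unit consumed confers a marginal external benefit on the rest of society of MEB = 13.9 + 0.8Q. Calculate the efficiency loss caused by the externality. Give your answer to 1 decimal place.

DWL = €697.5

Market equilibrium (private): 53.8 + 0.9Q = 129.1 - 1.2Q → Q_m = 35.8571.
Social marginal benefit = demand + MEB = 143.0 - 0.4Q.
Set SMB = MC: 143.0 - 0.4Q = 53.8 + 0.9Q → Q* = 68.6154.
The welfare-loss triangle has base |Q_m − Q*| and height MEB(Q_m) (the vertical gap between SMB and MC is zero at Q* and MEB at Q_m).
DWL = ½ × 32.7583 × 42.5857 = 697.5176.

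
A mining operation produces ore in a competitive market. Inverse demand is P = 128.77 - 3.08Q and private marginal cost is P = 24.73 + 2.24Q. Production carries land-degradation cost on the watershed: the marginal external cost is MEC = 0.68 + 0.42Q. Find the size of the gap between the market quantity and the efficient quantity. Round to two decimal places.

1.55 units

Market equilibrium (private): 24.73 + 2.24Q = 128.77 - 3.08Q → Q_m = 19.5564.
Social marginal cost = private MC + MEC = 25.41 + 2.66Q.
Set SMC = demand: 25.41 + 2.66Q = 128.77 - 3.08Q → Q* = 18.0070.
Gap = |19.5564 − 18.0070| = 1.5494.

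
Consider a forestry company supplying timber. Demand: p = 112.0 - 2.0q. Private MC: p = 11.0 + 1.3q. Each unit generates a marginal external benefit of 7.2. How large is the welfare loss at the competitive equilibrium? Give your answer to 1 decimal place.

Market equilibrium (private): 11.0 + 1.3q = 112.0 - 2.0q → q_m = 30.6061.
Social marginal cost = private MC − MEB = 3.8 + 1.3q.
Set SMC = demand: 3.8 + 1.3q = 112.0 - 2.0q → q* = 32.7879.
The welfare-loss triangle has base |q_m − q*| and height MEB(q_m) (the vertical gap between SMC and demand is zero at q* and MEB at q_m).
DWL = ½ × 2.1818 × 7.2000 = 7.8545.

DWL = 7.9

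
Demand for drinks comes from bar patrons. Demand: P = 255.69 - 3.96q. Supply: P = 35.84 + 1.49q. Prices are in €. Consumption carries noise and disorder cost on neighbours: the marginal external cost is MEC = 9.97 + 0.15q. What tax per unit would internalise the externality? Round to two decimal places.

Social marginal benefit = demand − MEC = 245.72 - 4.11q.
Set SMB = MC: 245.72 - 4.11q = 35.84 + 1.49q → q* = 37.4786.
The Pigouvian tax equals MEC at q*: 9.97 + 0.15×37.4786 = 15.5918.

tax = €15.59 per unit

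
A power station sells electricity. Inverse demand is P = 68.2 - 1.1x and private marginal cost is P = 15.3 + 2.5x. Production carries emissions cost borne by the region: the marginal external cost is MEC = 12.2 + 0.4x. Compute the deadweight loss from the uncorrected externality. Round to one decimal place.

Market equilibrium (private): 15.3 + 2.5x = 68.2 - 1.1x → x_m = 14.6944.
Social marginal cost = private MC + MEC = 27.5 + 2.9x.
Set SMC = demand: 27.5 + 2.9x = 68.2 - 1.1x → x* = 10.1750.
The loss is the area between SMC and demand from x* to x_m; with linear curves that's a triangle of height MEC(x_m).
DWL = ½ × 4.5194 × 18.0778 = 40.8504.

DWL = 40.9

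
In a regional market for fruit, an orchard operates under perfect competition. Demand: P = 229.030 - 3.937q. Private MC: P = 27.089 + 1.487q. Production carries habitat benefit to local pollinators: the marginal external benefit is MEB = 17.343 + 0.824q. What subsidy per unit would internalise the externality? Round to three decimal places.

Social marginal cost = private MC − MEB = 9.746 + 0.663q.
Set SMC = demand: 9.746 + 0.663q = 229.030 - 3.937q → q* = 47.6704.
The Pigouvian subsidy equals MEB at q*: 17.343 + 0.824×47.6704 = 56.6234.

subsidy = 56.623 per unit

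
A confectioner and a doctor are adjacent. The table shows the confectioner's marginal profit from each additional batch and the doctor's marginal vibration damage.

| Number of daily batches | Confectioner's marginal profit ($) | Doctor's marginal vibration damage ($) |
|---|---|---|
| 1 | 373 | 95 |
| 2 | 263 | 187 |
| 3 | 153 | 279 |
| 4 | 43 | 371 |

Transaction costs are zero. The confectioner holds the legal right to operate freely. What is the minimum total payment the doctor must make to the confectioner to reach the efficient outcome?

Left alone the confectioner would choose level 4 (marginal profit stays positive).
Efficient level: k* = 2 (marginal profit ≥ marginal vibration damage through 2).
The doctor must at least cover the confectioner's forgone profit from cutting 4→2: 153 + 43 = 196.

$196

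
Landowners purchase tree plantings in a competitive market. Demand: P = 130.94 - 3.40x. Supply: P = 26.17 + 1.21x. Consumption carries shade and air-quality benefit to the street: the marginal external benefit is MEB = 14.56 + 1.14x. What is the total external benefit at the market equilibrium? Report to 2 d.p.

Market equilibrium (private): 26.17 + 1.21x = 130.94 - 3.40x → x_m = 22.7267.
Total external benefit = ∫₀^{x_m} (14.56 + 1.14x) dx = 14.56×22.7267 + ½×1.14×22.7267² = 625.3074.

625.31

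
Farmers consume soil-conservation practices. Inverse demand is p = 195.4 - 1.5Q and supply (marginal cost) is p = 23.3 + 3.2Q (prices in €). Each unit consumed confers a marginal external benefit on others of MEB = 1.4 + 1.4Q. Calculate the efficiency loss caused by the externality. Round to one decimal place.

Market equilibrium (private): 23.3 + 3.2Q = 195.4 - 1.5Q → Q_m = 36.6170.
Social marginal benefit = demand + MEB = 196.8 - 0.1Q.
Set SMB = MC: 196.8 - 0.1Q = 23.3 + 3.2Q → Q* = 52.5758.
The loss is the area between SMB and MC from Q* to Q_m; with linear curves that's a triangle of height MEB(Q_m).
DWL = ½ × 15.9588 × 52.6638 = 420.2255.

DWL = €420.2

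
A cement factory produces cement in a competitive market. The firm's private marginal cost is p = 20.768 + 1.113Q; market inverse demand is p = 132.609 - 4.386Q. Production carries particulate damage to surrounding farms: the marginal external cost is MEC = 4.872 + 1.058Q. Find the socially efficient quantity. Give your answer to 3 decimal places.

Social marginal cost = private MC + MEC = 25.640 + 2.171Q.
Set SMC = demand: 25.640 + 2.171Q = 132.609 - 4.386Q → Q* = 16.3137.

Q* = 16.314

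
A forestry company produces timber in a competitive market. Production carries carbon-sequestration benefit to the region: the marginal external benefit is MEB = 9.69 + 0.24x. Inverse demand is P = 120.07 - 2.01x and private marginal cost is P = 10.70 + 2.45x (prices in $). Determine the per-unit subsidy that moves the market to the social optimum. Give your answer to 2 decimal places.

subsidy = $16.46 per unit

Social marginal cost = private MC − MEB = 1.01 + 2.21x.
Set SMC = demand: 1.01 + 2.21x = 120.07 - 2.01x → x* = 28.2133.
The Pigouvian subsidy equals MEB at x*: 9.69 + 0.24×28.2133 = 16.4612.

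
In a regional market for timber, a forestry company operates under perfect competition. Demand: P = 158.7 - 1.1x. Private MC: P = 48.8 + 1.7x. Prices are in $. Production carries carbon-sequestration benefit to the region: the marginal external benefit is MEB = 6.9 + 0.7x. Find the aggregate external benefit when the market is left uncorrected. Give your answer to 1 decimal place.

$810.0

Market equilibrium (private): 48.8 + 1.7x = 158.7 - 1.1x → x_m = 39.2500.
Total external benefit = ∫₀^{x_m} (6.9 + 0.7x) dx = 6.9×39.2500 + ½×0.7×39.2500² = 810.0219.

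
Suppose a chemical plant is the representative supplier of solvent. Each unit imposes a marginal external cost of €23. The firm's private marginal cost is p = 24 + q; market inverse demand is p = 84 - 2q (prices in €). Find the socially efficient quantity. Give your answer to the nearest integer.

q* = 12

Social marginal cost = private MC + MEC = 47 + q.
Set SMC = demand: 47 + q = 84 - 2q → q* = 12.3333.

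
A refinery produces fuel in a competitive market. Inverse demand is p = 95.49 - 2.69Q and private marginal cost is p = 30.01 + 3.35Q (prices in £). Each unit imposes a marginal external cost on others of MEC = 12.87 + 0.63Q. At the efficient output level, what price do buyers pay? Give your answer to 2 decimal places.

P = £74.27

Social marginal cost = private MC + MEC = 42.88 + 3.98Q.
Set SMC = demand: 42.88 + 3.98Q = 95.49 - 2.69Q → Q* = 7.8876.
Consumer price on the demand curve at Q*: 95.49 − 2.69×7.8876 = 74.2724.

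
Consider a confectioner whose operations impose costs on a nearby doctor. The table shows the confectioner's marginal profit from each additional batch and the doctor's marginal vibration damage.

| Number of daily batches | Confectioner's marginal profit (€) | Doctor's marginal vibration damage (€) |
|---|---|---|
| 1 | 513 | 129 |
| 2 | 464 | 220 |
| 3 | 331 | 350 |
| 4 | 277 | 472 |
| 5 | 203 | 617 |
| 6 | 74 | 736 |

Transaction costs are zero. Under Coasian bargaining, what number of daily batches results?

2

Bargaining reaches the level where marginal profit last exceeds marginal vibration damage.
That holds through level 2 (464 ≥ 220) but not at 3 (331 < 350).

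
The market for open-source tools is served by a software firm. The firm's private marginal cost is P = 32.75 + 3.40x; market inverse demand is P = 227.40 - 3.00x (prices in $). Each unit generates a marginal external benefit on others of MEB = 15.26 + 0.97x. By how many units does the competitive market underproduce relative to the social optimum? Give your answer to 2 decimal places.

Market equilibrium (private): 32.75 + 3.40x = 227.40 - 3.00x → x_m = 30.4141.
Social marginal cost = private MC − MEB = 17.49 + 2.43x.
Set SMC = demand: 17.49 + 2.43x = 227.40 - 3.00x → x* = 38.6575.
Gap = |30.4141 − 38.6575| = 8.2434.

8.24 units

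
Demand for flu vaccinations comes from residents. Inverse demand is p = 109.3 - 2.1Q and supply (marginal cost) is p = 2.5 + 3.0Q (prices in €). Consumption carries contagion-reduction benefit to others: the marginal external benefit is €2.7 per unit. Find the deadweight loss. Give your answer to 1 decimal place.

Market equilibrium (private): 2.5 + 3.0Q = 109.3 - 2.1Q → Q_m = 20.9412.
Social marginal benefit = demand + MEB = 112.0 - 2.1Q.
Set SMB = MC: 112.0 - 2.1Q = 2.5 + 3.0Q → Q* = 21.4706.
The welfare-loss triangle has base |Q_m − Q*| and height MEB(Q_m) (the vertical gap between SMB and MC is zero at Q* and MEB at Q_m).
DWL = ½ × 0.5294 × 2.7000 = 0.7147.

DWL = €0.7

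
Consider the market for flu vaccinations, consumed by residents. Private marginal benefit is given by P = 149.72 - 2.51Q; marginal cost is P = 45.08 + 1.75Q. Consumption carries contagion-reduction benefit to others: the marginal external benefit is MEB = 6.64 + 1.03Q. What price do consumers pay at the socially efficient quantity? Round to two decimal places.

Social marginal benefit = demand + MEB = 156.36 - 1.48Q.
Set SMB = MC: 156.36 - 1.48Q = 45.08 + 1.75Q → Q* = 34.4520.
Consumer price on the demand curve at Q*: 149.72 − 2.51×34.4520 = 63.2455.

P = 63.25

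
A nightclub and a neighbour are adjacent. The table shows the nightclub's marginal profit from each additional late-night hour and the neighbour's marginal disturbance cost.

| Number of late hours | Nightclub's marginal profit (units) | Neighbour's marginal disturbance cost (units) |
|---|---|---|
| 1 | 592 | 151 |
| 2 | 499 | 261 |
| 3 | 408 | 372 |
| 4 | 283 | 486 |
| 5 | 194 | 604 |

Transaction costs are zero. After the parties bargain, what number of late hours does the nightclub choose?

Bargaining reaches the level where marginal profit last exceeds marginal disturbance cost.
That holds through level 3 (408 ≥ 372) but not at 4 (283 < 486).

3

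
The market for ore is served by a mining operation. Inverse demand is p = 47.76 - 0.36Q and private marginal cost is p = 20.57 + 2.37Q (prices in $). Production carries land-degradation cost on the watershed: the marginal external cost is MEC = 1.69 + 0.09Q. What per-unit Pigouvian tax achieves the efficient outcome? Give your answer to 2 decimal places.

tax = $2.50 per unit

Social marginal cost = private MC + MEC = 22.26 + 2.46Q.
Set SMC = demand: 22.26 + 2.46Q = 47.76 - 0.36Q → Q* = 9.0426.
The Pigouvian tax equals MEC at Q*: 1.69 + 0.09×9.0426 = 2.5038.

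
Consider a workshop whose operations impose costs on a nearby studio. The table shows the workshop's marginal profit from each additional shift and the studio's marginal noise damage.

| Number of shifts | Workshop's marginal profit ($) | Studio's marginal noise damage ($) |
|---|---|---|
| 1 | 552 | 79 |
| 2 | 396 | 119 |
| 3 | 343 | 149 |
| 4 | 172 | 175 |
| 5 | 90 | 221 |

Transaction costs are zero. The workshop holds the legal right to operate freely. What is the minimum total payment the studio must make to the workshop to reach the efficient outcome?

Left alone the workshop would choose level 5 (marginal profit stays positive).
Efficient level: k* = 3 (marginal profit ≥ marginal noise damage through 3).
The studio must at least cover the workshop's forgone profit from cutting 5→3: 172 + 90 = 262.

$262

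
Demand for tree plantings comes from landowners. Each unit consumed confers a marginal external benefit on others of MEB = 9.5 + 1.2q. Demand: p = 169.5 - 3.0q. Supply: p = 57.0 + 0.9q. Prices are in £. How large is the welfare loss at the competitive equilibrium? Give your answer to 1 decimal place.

DWL = £360.4

Market equilibrium (private): 57.0 + 0.9q = 169.5 - 3.0q → q_m = 28.8462.
Social marginal benefit = demand + MEB = 179.0 - 1.8q.
Set SMB = MC: 179.0 - 1.8q = 57.0 + 0.9q → q* = 45.1852.
Height of the DWL triangle at q_m is SMB(q_m) − MC(q_m) = MEB(q_m) = 44.1154.
DWL = ½ × 16.3390 × 44.1154 = 360.4008.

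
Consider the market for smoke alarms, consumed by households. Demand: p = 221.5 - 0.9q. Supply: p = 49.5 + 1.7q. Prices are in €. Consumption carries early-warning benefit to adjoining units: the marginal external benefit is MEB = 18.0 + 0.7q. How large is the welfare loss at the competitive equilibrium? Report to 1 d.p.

DWL = €1088.3

Market equilibrium (private): 49.5 + 1.7q = 221.5 - 0.9q → q_m = 66.1538.
Social marginal benefit = demand + MEB = 239.5 - 0.2q.
Set SMB = MC: 239.5 - 0.2q = 49.5 + 1.7q → q* = 100.0000.
Between q* and q_m the wedge SMB − MC runs linearly from 0 to MEB(q_m), so the loss is a triangle.
DWL = ½ × 33.8462 × 64.3077 = 1088.2856.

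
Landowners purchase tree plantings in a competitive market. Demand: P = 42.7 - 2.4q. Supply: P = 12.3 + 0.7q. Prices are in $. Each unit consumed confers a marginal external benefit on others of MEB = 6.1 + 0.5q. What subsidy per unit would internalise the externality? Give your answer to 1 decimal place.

Social marginal benefit = demand + MEB = 48.8 - 1.9q.
Set SMB = MC: 48.8 - 1.9q = 12.3 + 0.7q → q* = 14.0385.
The Pigouvian subsidy equals MEB at q*: 6.1 + 0.5×14.0385 = 13.1193.

subsidy = $13.1 per unit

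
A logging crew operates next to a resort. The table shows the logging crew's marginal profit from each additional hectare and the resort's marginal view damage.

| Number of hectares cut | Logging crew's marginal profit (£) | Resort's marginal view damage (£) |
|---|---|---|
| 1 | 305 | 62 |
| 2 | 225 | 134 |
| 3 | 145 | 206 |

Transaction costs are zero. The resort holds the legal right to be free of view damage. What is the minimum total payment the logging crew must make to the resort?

£196

Efficient level: marginal profit ≥ marginal view damage through level 2, so k* = 2.
With the resort holding the right, the logging crew must at least compensate total damage at k*: 62 + 134 = 196.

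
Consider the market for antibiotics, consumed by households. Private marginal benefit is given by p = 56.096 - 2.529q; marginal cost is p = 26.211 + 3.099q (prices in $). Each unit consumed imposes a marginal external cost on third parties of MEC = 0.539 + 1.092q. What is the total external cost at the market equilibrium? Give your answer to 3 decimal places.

$18.258

Market equilibrium (private): 26.211 + 3.099q = 56.096 - 2.529q → q_m = 5.3101.
Total external cost = ∫₀^{q_m} (0.539 + 1.092q) dq = 0.539×5.3101 + ½×1.092×5.3101² = 18.2578.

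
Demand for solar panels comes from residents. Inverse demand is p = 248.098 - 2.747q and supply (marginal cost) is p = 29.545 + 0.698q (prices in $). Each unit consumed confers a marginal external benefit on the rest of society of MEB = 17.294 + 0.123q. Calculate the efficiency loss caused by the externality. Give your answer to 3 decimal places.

Market equilibrium (private): 29.545 + 0.698q = 248.098 - 2.747q → q_m = 63.4406.
Social marginal benefit = demand + MEB = 265.392 - 2.624q.
Set SMB = MC: 265.392 - 2.624q = 29.545 + 0.698q → q* = 70.9955.
Height of the DWL triangle at q_m is SMB(q_m) − MC(q_m) = MEB(q_m) = 25.0972.
DWL = ½ × 7.5549 × 25.0972 = 94.8034.

DWL = $94.803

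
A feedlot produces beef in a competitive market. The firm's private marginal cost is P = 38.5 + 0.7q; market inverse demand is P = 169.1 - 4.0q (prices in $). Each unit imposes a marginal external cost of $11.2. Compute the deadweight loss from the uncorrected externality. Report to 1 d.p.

Market equilibrium (private): 38.5 + 0.7q = 169.1 - 4.0q → q_m = 27.7872.
Social marginal cost = private MC + MEC = 49.7 + 0.7q.
Set SMC = demand: 49.7 + 0.7q = 169.1 - 4.0q → q* = 25.4043.
The welfare-loss triangle has base |q_m − q*| and height MEC(q_m) (the vertical gap between SMC and demand is zero at q* and MEC at q_m).
DWL = ½ × 2.3829 × 11.2000 = 13.3442.

DWL = $13.3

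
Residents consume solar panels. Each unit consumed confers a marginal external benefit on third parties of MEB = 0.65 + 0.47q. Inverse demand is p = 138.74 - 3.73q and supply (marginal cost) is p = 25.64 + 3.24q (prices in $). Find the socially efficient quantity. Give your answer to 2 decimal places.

Social marginal benefit = demand + MEB = 139.39 - 3.26q.
Set SMB = MC: 139.39 - 3.26q = 25.64 + 3.24q → q* = 17.5000.

q* = 17.50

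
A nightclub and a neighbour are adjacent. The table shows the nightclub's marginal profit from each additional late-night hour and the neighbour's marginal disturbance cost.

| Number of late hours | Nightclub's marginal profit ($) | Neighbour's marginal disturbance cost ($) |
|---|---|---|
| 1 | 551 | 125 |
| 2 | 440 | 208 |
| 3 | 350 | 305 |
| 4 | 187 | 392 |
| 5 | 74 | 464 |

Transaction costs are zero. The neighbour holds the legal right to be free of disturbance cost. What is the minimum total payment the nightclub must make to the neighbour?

$638

Efficient level: marginal profit ≥ marginal disturbance cost through level 3, so k* = 3.
With the neighbour holding the right, the nightclub must at least compensate total damage at k*: 125 + 208 + 305 = 638.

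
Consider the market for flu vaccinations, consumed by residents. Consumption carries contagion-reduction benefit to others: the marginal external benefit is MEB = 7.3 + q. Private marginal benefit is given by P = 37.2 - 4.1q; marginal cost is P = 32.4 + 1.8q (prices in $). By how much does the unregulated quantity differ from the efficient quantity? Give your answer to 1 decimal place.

1.7 units

Market equilibrium (private): 32.4 + 1.8q = 37.2 - 4.1q → q_m = 0.8136.
Social marginal benefit = demand + MEB = 44.5 - 3.1q.
Set SMB = MC: 44.5 - 3.1q = 32.4 + 1.8q → q* = 2.4694.
Gap = |0.8136 − 2.4694| = 1.6558.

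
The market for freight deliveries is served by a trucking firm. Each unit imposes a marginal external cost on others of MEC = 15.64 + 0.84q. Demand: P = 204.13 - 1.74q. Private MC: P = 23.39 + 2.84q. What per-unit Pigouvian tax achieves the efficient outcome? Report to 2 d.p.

tax = 41.23 per unit

Social marginal cost = private MC + MEC = 39.03 + 3.68q.
Set SMC = demand: 39.03 + 3.68q = 204.13 - 1.74q → q* = 30.4613.
The Pigouvian tax equals MEC at q*: 15.64 + 0.84×30.4613 = 41.2275.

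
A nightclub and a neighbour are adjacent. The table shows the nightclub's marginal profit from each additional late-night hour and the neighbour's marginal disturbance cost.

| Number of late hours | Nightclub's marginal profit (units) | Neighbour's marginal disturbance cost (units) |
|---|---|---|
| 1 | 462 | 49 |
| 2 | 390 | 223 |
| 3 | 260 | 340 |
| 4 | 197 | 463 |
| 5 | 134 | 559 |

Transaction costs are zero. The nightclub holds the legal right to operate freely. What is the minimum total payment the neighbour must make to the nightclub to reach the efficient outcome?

591

Left alone the nightclub would choose level 5 (marginal profit stays positive).
Efficient level: k* = 2 (marginal profit ≥ marginal disturbance cost through 2).
The neighbour must at least cover the nightclub's forgone profit from cutting 5→2: 260 + 197 + 134 = 591.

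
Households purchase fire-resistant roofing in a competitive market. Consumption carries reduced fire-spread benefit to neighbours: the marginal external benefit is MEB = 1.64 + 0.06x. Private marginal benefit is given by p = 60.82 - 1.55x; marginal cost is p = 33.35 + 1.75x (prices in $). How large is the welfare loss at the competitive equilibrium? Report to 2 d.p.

Market equilibrium (private): 33.35 + 1.75x = 60.82 - 1.55x → x_m = 8.3242.
Social marginal benefit = demand + MEB = 62.46 - 1.49x.
Set SMB = MC: 62.46 - 1.49x = 33.35 + 1.75x → x* = 8.9846.
The loss is the area between SMB and MC from x* to x_m; with linear curves that's a triangle of height MEB(x_m).
DWL = ½ × 0.6604 × 2.1395 = 0.7065.

DWL = $0.71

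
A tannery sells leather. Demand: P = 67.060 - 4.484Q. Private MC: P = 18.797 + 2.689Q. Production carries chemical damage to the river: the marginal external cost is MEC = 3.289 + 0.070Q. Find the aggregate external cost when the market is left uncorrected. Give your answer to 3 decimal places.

Market equilibrium (private): 18.797 + 2.689Q = 67.060 - 4.484Q → Q_m = 6.7284.
Total external cost = ∫₀^{Q_m} (3.289 + 0.070Q) dQ = 3.289×6.7284 + ½×0.070×6.7284² = 23.7142.

23.714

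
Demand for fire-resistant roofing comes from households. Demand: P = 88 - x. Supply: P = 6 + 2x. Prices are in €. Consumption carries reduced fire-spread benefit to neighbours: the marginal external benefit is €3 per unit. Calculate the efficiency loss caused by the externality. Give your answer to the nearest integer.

DWL = €2

Market equilibrium (private): 6 + 2x = 88 - x → x_m = 27.3333.
Social marginal benefit = demand + MEB = 91 - x.
Set SMB = MC: 91 - x = 6 + 2x → x* = 28.3333.
The loss is the area between SMB and MC from x* to x_m; with linear curves that's a triangle of height MEB(x_m).
DWL = ½ × 1.0000 × 3.0000 = 1.5000.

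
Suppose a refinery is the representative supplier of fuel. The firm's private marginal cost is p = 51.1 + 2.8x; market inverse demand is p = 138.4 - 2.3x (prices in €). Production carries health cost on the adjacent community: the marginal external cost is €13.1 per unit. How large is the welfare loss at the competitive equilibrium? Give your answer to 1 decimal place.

DWL = €16.8

Market equilibrium (private): 51.1 + 2.8x = 138.4 - 2.3x → x_m = 17.1176.
Social marginal cost = private MC + MEC = 64.2 + 2.8x.
Set SMC = demand: 64.2 + 2.8x = 138.4 - 2.3x → x* = 14.5490.
The loss is the area between SMC and demand from x* to x_m; with linear curves that's a triangle of height MEC(x_m).
DWL = ½ × 2.5686 × 13.1000 = 16.8243.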